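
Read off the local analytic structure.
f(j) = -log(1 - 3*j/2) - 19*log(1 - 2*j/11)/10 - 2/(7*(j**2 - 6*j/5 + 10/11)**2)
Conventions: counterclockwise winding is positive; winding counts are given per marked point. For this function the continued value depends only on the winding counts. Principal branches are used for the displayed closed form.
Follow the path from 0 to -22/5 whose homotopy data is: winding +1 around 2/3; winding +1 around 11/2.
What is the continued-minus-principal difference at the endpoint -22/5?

The rational part is single-valued and drops out of the difference; each branch term changes only by its own monodromy.
(-1)*log(1 - j/(2/3)): each positive loop around 2/3 adds 2*pi*i to the log, so winding +1 contributes (-1)*(1)*2*pi*i = -(2)*pi*i.
(-19/10)*log(1 - j/(11/2)): each positive loop around 11/2 adds 2*pi*i to the log, so winding +1 contributes (-19/10)*(1)*2*pi*i = -(19/5)*pi*i.
Summing the contributions at j = -22/5 gives -(29/5)*pi*i.

Continued minus principal equals -(29/5)*pi*i.


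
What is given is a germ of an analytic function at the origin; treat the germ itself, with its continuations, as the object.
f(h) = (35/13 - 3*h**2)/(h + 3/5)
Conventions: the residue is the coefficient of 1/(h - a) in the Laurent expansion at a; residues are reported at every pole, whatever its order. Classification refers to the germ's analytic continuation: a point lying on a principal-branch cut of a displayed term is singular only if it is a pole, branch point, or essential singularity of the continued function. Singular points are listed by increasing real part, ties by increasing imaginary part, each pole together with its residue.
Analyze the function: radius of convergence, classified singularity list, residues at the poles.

Denominator factor (h + 3/5): pole of order 1 at -3/5, modulus 3/5.
The radius of convergence is the smallest modulus among the singular points: 3/5.
At the order-1 pole -3/5 set g(h) = (h - (-3/5))*f(h) = 35/13 - 3*h**2.
Simple pole: residue = g(a) at a = -3/5, which is 524/325.

Radius of convergence at 0: 3/5.
At -3/5: a pole of order 1; residue 524/325.


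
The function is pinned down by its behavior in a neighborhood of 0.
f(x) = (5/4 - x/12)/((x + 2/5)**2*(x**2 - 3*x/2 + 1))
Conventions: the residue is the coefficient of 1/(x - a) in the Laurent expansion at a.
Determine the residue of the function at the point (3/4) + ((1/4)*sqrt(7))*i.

The residue is (-1275/2816) - ((5275/59136)*sqrt(7))*i.

The factor x**2 - 3*x/2 + 1 splits as (x - a)(x - a') with a = (3/4) + ((1/4)*sqrt(7))*i, a' = (3/4) - ((1/4)*sqrt(7))*i. At the order-1 pole a set g(x) = (x - a)*f(x) = [(5/4 - x/12)/(x + 2/5)**2] / (x - a').
Simple pole: residue = g(a) at a = (3/4) + ((1/4)*sqrt(7))*i, which is (-1275/2816) - ((5275/59136)*sqrt(7))*i.


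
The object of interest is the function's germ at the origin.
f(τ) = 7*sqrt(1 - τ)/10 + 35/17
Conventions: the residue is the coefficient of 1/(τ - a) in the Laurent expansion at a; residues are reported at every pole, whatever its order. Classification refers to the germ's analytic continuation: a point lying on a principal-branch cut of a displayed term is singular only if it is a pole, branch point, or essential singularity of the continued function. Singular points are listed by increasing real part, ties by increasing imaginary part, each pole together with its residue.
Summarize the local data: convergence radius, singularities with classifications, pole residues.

Radius of convergence at 0: 1.
At 1: an algebraic (square-root) branch point.

Branch term (7/10)*sqrt(1 - τ/(1)): its argument vanishes at τ = 1, a square-root branch point, modulus 1.
The radius of convergence is the smallest modulus among the singular points: 1.


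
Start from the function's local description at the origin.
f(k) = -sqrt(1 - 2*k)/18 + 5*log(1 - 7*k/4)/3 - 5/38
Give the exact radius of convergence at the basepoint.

Branch term (5/3)*log(1 - k/(4/7)): its argument vanishes at k = 4/7, a logarithmic branch point, modulus 4/7.
Branch term (-1/18)*sqrt(1 - k/(1/2)): its argument vanishes at k = 1/2, a square-root branch point, modulus 1/2.
The radius of convergence is the smallest modulus among the singular points: 1/2.

The radius of convergence is 1/2.


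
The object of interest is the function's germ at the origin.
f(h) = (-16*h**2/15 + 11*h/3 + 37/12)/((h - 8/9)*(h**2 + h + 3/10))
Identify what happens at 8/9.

The point is a pole of order 1.

The denominator factor h - 8/9 vanishes at 8/9 and appears to the power 1; the numerator there equals 26729/4860, nonzero, and no other factor vanishes.
Hence a pole whose order is the multiplicity, 1.


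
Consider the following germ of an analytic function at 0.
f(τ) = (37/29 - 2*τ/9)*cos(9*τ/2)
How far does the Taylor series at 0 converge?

The radius of convergence is infinite.

The factor cos(9*τ/2) is entire and contributes no finite singular point.
The polynomial part has no poles.
No finite singular points: the Taylor series at 0 converges everywhere.


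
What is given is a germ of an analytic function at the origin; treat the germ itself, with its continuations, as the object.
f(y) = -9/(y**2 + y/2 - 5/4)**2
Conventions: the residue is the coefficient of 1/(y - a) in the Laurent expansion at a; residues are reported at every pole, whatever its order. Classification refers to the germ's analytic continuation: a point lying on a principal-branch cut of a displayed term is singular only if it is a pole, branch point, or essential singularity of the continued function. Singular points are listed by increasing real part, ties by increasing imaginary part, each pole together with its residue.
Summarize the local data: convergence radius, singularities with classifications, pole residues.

Denominator factor (y**2 + y/2 - 5/4)^2: discriminant 21/4, real irrational roots -1/4 + (1/4)*sqrt(21) and -1/4 - (1/4)*sqrt(21); poles of order 2, moduli -1/4 + (1/4)*sqrt(21) and 1/4 + (1/4)*sqrt(21).
The radius of convergence is the smallest modulus among the singular points: -1/4 + (1/4)*sqrt(21).
The factor y**2 + y/2 - 5/4 splits as (y - a)(y - a') with a = -1/4 - (1/4)*sqrt(21), a' = -1/4 + (1/4)*sqrt(21). At the order-2 pole a set g(y) = (y - a)^2*f(y) = [-9] / (y - a')^2.
Order-2 pole: residue = g'(a); g'(-1/4 - (1/4)*sqrt(21)) = -(16/49)*sqrt(21), so the residue is -(16/49)*sqrt(21).
The factor y**2 + y/2 - 5/4 splits as (y - a)(y - a') with a = -1/4 + (1/4)*sqrt(21), a' = -1/4 - (1/4)*sqrt(21). At the order-2 pole a set g(y) = (y - a)^2*f(y) = [-9] / (y - a')^2.
Order-2 pole: residue = g'(a); g'(-1/4 + (1/4)*sqrt(21)) = (16/49)*sqrt(21), so the residue is (16/49)*sqrt(21).
List the singular points by increasing real part (a conjugate pair: the negative imaginary part first).

Radius of convergence at 0: -1/4 + (1/4)*sqrt(21).
At -1/4 - (1/4)*sqrt(21): a pole of order 2; residue -(16/49)*sqrt(21).
At -1/4 + (1/4)*sqrt(21): a pole of order 2; residue (16/49)*sqrt(21).


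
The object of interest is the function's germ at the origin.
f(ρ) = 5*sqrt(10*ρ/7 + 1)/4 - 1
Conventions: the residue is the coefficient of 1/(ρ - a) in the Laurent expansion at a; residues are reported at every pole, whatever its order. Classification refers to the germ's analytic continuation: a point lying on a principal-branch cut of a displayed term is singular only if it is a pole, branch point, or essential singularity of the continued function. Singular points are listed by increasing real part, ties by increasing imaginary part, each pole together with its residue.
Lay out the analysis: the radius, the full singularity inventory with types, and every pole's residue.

Radius of convergence at 0: 7/10.
At -7/10: an algebraic (square-root) branch point.

Branch term (5/4)*sqrt(1 - ρ/(-7/10)): its argument vanishes at ρ = -7/10, a square-root branch point, modulus 7/10.
The radius of convergence is the smallest modulus among the singular points: 7/10.


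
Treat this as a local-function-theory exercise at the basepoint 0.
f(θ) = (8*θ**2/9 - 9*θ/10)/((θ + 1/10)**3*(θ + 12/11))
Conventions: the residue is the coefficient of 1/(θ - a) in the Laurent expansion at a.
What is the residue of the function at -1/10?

The residue is 2714800/1295029.

At the order-3 pole -1/10 set g(θ) = (θ - (-1/10))^3*f(θ) = (8*θ**2/9 - 9*θ/10)/(θ + 12/11).
Order-3 pole: residue = g''(a)/2; g''(-1/10) = 5429600/1295029, so the residue is 2714800/1295029.


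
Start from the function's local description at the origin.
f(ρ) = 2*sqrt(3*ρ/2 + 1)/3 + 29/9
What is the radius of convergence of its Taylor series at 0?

Branch term (2/3)*sqrt(1 - ρ/(-2/3)): its argument vanishes at ρ = -2/3, a square-root branch point, modulus 2/3.
The radius of convergence is the smallest modulus among the singular points: 2/3.

The radius of convergence is 2/3.


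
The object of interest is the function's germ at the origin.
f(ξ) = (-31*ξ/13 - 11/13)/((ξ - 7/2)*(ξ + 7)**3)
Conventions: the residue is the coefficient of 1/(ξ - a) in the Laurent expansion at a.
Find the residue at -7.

At the order-3 pole -7 set g(ξ) = (ξ - (-7))^3*f(ξ) = (-31*ξ/13 - 11/13)/(ξ - 7/2).
Order-3 pole: residue = g''(a)/2; g''(-7) = 1912/120393, so the residue is 956/120393.

The residue is 956/120393.


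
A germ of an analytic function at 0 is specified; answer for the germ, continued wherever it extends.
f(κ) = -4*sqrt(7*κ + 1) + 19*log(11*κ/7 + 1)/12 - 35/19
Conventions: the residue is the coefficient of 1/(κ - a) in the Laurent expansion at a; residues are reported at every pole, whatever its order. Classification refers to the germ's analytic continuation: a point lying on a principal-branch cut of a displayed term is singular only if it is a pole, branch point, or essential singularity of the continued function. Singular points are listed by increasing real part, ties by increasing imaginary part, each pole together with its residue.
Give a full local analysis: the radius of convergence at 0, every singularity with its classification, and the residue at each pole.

Radius of convergence at 0: 1/7.
At -7/11: a logarithmic branch point.
At -1/7: an algebraic (square-root) branch point.

Branch term (-4)*sqrt(1 - κ/(-1/7)): its argument vanishes at κ = -1/7, a square-root branch point, modulus 1/7.
Branch term (19/12)*log(1 - κ/(-7/11)): its argument vanishes at κ = -7/11, a logarithmic branch point, modulus 7/11.
The radius of convergence is the smallest modulus among the singular points: 1/7.
List the singular points by increasing real part (a conjugate pair: the negative imaginary part first).


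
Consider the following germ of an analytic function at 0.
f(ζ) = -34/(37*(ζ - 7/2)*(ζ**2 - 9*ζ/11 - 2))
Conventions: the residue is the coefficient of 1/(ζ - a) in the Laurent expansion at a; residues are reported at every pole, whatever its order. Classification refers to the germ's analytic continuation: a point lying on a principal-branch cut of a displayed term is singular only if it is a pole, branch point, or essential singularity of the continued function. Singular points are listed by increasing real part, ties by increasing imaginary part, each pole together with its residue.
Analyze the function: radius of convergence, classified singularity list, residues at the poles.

Radius of convergence at 0: -9/22 + (1/22)*sqrt(1049).
At 9/22 - (1/22)*sqrt(1049): a pole of order 1; residue 748/12025 - (50864/12614225)*sqrt(1049).
At 9/22 + (1/22)*sqrt(1049): a pole of order 1; residue 748/12025 + (50864/12614225)*sqrt(1049).
At 7/2: a pole of order 1; residue -1496/12025.


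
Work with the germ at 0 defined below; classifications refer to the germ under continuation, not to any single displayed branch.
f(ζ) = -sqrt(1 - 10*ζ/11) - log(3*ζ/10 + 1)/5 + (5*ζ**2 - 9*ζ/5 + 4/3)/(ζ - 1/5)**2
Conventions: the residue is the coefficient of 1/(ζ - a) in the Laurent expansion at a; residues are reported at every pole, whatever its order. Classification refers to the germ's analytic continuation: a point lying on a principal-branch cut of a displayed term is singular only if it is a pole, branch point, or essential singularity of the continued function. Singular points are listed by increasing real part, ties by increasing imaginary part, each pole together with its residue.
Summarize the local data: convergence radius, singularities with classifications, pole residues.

Denominator factor (ζ - 1/5)^2: pole of order 2 at 1/5, modulus 1/5.
Branch term (-1)*sqrt(1 - ζ/(11/10)): its argument vanishes at ζ = 11/10, a square-root branch point, modulus 11/10.
Branch term (-1/5)*log(1 - ζ/(-10/3)): its argument vanishes at ζ = -10/3, a logarithmic branch point, modulus 10/3.
The radius of convergence is the smallest modulus among the singular points: 1/5.
The branch terms are analytic at 1/5 and contribute nothing to the residue; only the rational part matters.
At the order-2 pole 1/5 set g(ζ) = (ζ - (1/5))^2*(rational part) = 5*ζ**2 - 9*ζ/5 + 4/3.
Order-2 pole: residue = g'(a); g'(1/5) = 1/5, so the residue is 1/5.
List the singular points by increasing real part (a conjugate pair: the negative imaginary part first).

Radius of convergence at 0: 1/5.
At -10/3: a logarithmic branch point.
At 1/5: a pole of order 2; residue 1/5.
At 11/10: an algebraic (square-root) branch point.


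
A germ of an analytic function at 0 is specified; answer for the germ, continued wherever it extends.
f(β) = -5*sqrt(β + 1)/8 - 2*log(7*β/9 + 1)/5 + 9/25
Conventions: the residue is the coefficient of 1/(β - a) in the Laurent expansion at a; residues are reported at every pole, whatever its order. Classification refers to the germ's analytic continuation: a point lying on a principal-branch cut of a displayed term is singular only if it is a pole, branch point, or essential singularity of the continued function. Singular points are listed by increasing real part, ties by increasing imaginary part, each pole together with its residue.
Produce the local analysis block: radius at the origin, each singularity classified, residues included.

Branch term (-2/5)*log(1 - β/(-9/7)): its argument vanishes at β = -9/7, a logarithmic branch point, modulus 9/7.
Branch term (-5/8)*sqrt(1 - β/(-1)): its argument vanishes at β = -1, a square-root branch point, modulus 1.
The radius of convergence is the smallest modulus among the singular points: 1.
List the singular points by increasing real part (a conjugate pair: the negative imaginary part first).

Radius of convergence at 0: 1.
At -9/7: a logarithmic branch point.
At -1: an algebraic (square-root) branch point.


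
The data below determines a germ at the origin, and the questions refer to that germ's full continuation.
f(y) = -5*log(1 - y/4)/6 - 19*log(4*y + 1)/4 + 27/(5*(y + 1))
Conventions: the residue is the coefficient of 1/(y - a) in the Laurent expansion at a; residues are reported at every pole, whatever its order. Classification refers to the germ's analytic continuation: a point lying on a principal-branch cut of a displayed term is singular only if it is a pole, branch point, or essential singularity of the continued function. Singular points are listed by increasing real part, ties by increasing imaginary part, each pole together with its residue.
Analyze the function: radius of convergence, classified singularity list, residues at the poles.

Radius of convergence at 0: 1/4.
At -1: a pole of order 1; residue 27/5.
At -1/4: a logarithmic branch point.
At 4: a logarithmic branch point.

Denominator factor (y + 1): pole of order 1 at -1, modulus 1.
Branch term (-5/6)*log(1 - y/(4)): its argument vanishes at y = 4, a logarithmic branch point, modulus 4.
Branch term (-19/4)*log(1 - y/(-1/4)): its argument vanishes at y = -1/4, a logarithmic branch point, modulus 1/4.
The radius of convergence is the smallest modulus among the singular points: 1/4.
The branch terms are analytic at -1 and contribute nothing to the residue; only the rational part matters.
At the order-1 pole -1 set g(y) = (y - (-1))*(rational part) = 27/5.
Simple pole: residue = g(a) at a = -1, which is 27/5.
List the singular points by increasing real part (a conjugate pair: the negative imaginary part first).


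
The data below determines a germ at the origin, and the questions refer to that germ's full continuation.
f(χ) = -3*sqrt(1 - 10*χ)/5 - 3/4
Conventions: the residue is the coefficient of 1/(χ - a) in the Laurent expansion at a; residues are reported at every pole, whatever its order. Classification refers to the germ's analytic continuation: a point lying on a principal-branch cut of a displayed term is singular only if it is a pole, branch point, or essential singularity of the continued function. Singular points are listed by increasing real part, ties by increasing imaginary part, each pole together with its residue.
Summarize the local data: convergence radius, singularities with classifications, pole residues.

Radius of convergence at 0: 1/10.
At 1/10: an algebraic (square-root) branch point.

Branch term (-3/5)*sqrt(1 - χ/(1/10)): its argument vanishes at χ = 1/10, a square-root branch point, modulus 1/10.
The radius of convergence is the smallest modulus among the singular points: 1/10.


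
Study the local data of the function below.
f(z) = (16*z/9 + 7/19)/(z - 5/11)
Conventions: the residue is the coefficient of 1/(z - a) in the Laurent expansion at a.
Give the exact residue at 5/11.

The residue is 2213/1881.

At the order-1 pole 5/11 set g(z) = (z - (5/11))*f(z) = 16*z/9 + 7/19.
Simple pole: residue = g(a) at a = 5/11, which is 2213/1881.


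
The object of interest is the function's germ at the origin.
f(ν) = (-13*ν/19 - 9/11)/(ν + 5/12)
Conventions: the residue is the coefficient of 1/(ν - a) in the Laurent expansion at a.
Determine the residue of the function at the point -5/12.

At the order-1 pole -5/12 set g(ν) = (ν - (-5/12))*f(ν) = -13*ν/19 - 9/11.
Simple pole: residue = g(a) at a = -5/12, which is -1337/2508.

The residue is -1337/2508.


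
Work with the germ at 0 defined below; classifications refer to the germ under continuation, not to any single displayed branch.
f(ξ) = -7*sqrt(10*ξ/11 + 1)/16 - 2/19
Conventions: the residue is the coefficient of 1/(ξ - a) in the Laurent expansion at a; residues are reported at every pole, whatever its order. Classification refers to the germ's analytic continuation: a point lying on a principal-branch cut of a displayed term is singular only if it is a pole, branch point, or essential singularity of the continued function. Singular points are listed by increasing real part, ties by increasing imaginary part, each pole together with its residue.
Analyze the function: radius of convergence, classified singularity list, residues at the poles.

Branch term (-7/16)*sqrt(1 - ξ/(-11/10)): its argument vanishes at ξ = -11/10, a square-root branch point, modulus 11/10.
The radius of convergence is the smallest modulus among the singular points: 11/10.

Radius of convergence at 0: 11/10.
At -11/10: an algebraic (square-root) branch point.


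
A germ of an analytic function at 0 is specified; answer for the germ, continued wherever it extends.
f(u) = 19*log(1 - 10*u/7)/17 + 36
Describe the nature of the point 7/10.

The point is a logarithmic branch point.

The term (19/17)*log(1 - u/(7/10)) has argument 1 - 7/10/(7/10) = 0 at 7/10: a logarithmic (infinitely-sheeted) branch point; the remaining terms are analytic or single-valued there.


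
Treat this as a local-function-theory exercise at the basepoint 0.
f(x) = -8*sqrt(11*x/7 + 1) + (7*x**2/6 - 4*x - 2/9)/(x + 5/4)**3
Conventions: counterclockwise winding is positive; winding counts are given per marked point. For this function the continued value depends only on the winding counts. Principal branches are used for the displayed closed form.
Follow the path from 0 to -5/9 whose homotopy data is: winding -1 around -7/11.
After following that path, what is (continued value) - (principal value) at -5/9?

The rational part is single-valued and drops out of the difference; each branch term changes only by its own monodromy.
(-8)*sqrt(1 - x/(-7/11)): winding -1 is odd, the square root flips sign, contributing -2*(-8)*sqrt(1 - (-5/9)/(-7/11)) = -2*(-8)*sqrt(8/63) = (32/21)*sqrt(14).
Summing the contributions at x = -5/9 gives (32/21)*sqrt(14).

Continued minus principal equals (32/21)*sqrt(14).


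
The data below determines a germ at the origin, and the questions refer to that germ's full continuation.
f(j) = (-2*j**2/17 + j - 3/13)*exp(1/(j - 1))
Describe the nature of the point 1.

The exponent 1/(j - (1)) has a pole at 1, so exp(1/(j - (1))) takes every nonzero value near it: an essential singularity (not a pole of any order).

The point is an essential singularity.


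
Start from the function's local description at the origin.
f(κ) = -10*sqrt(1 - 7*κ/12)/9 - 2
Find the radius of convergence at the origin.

Branch term (-10/9)*sqrt(1 - κ/(12/7)): its argument vanishes at κ = 12/7, a square-root branch point, modulus 12/7.
The radius of convergence is the smallest modulus among the singular points: 12/7.

The radius of convergence is 12/7.


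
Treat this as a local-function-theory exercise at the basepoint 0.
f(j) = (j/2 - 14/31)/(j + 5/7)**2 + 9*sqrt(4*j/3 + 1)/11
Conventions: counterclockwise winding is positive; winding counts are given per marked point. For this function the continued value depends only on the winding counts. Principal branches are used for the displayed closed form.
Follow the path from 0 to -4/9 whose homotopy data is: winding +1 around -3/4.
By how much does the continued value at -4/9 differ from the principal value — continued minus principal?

The rational part is single-valued and drops out of the difference; each branch term changes only by its own monodromy.
(9/11)*sqrt(1 - j/(-3/4)): winding +1 is odd, the square root flips sign, contributing -2*(9/11)*sqrt(1 - (-4/9)/(-3/4)) = -2*(9/11)*sqrt(11/27) = -(2/11)*sqrt(33).
Summing the contributions at j = -4/9 gives -(2/11)*sqrt(33).

Continued minus principal equals -(2/11)*sqrt(33).


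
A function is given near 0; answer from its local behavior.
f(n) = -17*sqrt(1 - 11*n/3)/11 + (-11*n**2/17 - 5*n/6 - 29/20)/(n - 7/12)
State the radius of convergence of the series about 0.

Denominator factor (n - 7/12): pole of order 1 at 7/12, modulus 7/12.
Branch term (-17/11)*sqrt(1 - n/(3/11)): its argument vanishes at n = 3/11, a square-root branch point, modulus 3/11.
The radius of convergence is the smallest modulus among the singular points: 3/11.

The radius of convergence is 3/11.


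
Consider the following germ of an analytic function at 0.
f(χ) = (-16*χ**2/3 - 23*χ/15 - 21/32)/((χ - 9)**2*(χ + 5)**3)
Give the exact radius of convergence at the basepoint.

The radius of convergence is 5.

Denominator factor (χ - 9)^2: pole of order 2 at 9, modulus 9.
Denominator factor (χ + 5)^3: pole of order 3 at -5, modulus 5.
The radius of convergence is the smallest modulus among the singular points: 5.


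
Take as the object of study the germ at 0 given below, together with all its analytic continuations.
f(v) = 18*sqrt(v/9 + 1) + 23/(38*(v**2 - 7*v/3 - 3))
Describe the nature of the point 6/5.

The point is a regular point.

Denominator factors: v**2 - 7*v/3 - 3 = -109/25 at v = 6/5 — none vanishes.
Branch term sqrt(1 - v/(-9)): argument at 6/5 is 17/15, nonzero, so 6/5 is not its branch point (a point on a principal cut is still regular for the continued germ).
So the germ continues analytically to 6/5.


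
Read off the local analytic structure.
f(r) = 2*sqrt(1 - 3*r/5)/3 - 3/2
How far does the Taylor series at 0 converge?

Branch term (2/3)*sqrt(1 - r/(5/3)): its argument vanishes at r = 5/3, a square-root branch point, modulus 5/3.
The radius of convergence is the smallest modulus among the singular points: 5/3.

The radius of convergence is 5/3.


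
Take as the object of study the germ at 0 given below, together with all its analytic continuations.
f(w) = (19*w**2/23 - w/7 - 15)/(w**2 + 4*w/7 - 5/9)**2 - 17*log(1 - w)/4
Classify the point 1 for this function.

The term (-17/4)*log(1 - w/(1)) has argument 1 - 1/(1) = 0 at 1: a logarithmic (infinitely-sheeted) branch point; the remaining terms are analytic or single-valued there.

The point is a logarithmic branch point.


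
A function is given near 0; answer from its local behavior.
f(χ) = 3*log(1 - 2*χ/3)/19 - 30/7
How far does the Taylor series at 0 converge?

Branch term (3/19)*log(1 - χ/(3/2)): its argument vanishes at χ = 3/2, a logarithmic branch point, modulus 3/2.
The radius of convergence is the smallest modulus among the singular points: 3/2.

The radius of convergence is 3/2.


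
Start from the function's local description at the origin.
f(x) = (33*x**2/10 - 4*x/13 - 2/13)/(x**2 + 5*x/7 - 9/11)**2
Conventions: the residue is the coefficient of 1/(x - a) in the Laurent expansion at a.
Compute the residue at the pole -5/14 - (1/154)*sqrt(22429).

The residue is -(1345883/270238865)*sqrt(22429).

The factor x**2 + 5*x/7 - 9/11 splits as (x - a)(x - a') with a = -5/14 - (1/154)*sqrt(22429), a' = -5/14 + (1/154)*sqrt(22429). At the order-2 pole a set g(x) = (x - a)^2*f(x) = [33*x**2/10 - 4*x/13 - 2/13] / (x - a')^2.
Order-2 pole: residue = g'(a); g'(-5/14 - (1/154)*sqrt(22429)) = -(1345883/270238865)*sqrt(22429), so the residue is -(1345883/270238865)*sqrt(22429).


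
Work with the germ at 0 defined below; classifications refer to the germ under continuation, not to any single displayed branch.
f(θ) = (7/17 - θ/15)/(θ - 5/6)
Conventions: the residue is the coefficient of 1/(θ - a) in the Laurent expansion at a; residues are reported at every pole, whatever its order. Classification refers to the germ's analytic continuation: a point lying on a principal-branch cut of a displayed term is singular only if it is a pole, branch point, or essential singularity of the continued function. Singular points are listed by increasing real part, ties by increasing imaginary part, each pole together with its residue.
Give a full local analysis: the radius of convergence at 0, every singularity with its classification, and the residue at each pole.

Denominator factor (θ - 5/6): pole of order 1 at 5/6, modulus 5/6.
The radius of convergence is the smallest modulus among the singular points: 5/6.
At the order-1 pole 5/6 set g(θ) = (θ - (5/6))*f(θ) = 7/17 - θ/15.
Simple pole: residue = g(a) at a = 5/6, which is 109/306.

Radius of convergence at 0: 5/6.
At 5/6: a pole of order 1; residue 109/306.


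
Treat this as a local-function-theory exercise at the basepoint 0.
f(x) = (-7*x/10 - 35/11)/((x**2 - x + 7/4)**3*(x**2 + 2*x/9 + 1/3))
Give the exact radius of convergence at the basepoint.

The radius of convergence is (1/3)*sqrt(3).

Denominator factor (x**2 - x + 7/4)^3: discriminant -6, complex-conjugate roots (1/2) + ((1/2)*sqrt(6))*i and (1/2) - ((1/2)*sqrt(6))*i; poles of order 3, moduli (1/2)*sqrt(7) and (1/2)*sqrt(7).
Denominator factor (x**2 + 2*x/9 + 1/3): discriminant -104/81, complex-conjugate roots (-1/9) + ((1/9)*sqrt(26))*i and (-1/9) - ((1/9)*sqrt(26))*i; poles of order 1, moduli (1/3)*sqrt(3) and (1/3)*sqrt(3).
The radius of convergence is the smallest modulus among the singular points: (1/3)*sqrt(3).


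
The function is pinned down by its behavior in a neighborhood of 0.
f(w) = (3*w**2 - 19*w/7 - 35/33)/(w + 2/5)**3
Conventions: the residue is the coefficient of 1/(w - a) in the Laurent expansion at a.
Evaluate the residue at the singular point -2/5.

The residue is 3.

At the order-3 pole -2/5 set g(w) = (w - (-2/5))^3*f(w) = 3*w**2 - 19*w/7 - 35/33.
Order-3 pole: residue = g''(a)/2; g''(-2/5) = 6, so the residue is 3.


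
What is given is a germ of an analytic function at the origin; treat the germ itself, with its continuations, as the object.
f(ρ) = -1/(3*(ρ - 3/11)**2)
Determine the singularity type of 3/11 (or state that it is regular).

The denominator factor ρ - 3/11 vanishes at 3/11 and appears to the power 2; the numerator there equals -1/3, nonzero, and no other factor vanishes.
Hence a pole whose order is the multiplicity, 2.

The point is a pole of order 2.


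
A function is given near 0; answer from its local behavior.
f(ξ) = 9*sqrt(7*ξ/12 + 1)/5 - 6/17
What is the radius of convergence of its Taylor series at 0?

Branch term (9/5)*sqrt(1 - ξ/(-12/7)): its argument vanishes at ξ = -12/7, a square-root branch point, modulus 12/7.
The radius of convergence is the smallest modulus among the singular points: 12/7.

The radius of convergence is 12/7.


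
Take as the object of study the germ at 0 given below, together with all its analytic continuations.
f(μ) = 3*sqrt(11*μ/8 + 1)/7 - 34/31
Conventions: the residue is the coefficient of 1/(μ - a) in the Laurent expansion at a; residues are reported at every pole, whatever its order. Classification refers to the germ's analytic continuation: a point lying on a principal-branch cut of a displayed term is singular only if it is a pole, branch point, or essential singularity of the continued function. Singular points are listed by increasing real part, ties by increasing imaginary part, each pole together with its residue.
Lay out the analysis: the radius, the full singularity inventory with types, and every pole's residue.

Radius of convergence at 0: 8/11.
At -8/11: an algebraic (square-root) branch point.

Branch term (3/7)*sqrt(1 - μ/(-8/11)): its argument vanishes at μ = -8/11, a square-root branch point, modulus 8/11.
The radius of convergence is the smallest modulus among the singular points: 8/11.


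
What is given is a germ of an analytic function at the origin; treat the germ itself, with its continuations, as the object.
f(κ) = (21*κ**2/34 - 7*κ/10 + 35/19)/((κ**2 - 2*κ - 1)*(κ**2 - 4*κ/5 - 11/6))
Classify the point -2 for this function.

Denominator factors: κ**2 - 2*κ - 1 = 7 at κ = -2; κ**2 - 4*κ/5 - 11/6 = 113/30 at κ = -2 — none vanishes.
So the germ continues analytically to -2.

The point is a regular point.


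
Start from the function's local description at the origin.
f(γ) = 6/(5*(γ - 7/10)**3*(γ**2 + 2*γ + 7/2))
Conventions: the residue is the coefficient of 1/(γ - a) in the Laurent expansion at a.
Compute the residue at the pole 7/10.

At the order-3 pole 7/10 set g(γ) = (γ - (7/10))^3*f(γ) = 6/(5*(γ**2 + 2*γ + 7/2)).
Order-3 pole: residue = g''(a)/2; g''(7/10) = 14808000/156590819, so the residue is 7404000/156590819.

The residue is 7404000/156590819.


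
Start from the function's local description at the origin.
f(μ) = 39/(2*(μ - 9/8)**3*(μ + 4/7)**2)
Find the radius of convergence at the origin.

Denominator factor (μ - 9/8)^3: pole of order 3 at 9/8, modulus 9/8.
Denominator factor (μ + 4/7)^2: pole of order 2 at -4/7, modulus 4/7.
The radius of convergence is the smallest modulus among the singular points: 4/7.

The radius of convergence is 4/7.


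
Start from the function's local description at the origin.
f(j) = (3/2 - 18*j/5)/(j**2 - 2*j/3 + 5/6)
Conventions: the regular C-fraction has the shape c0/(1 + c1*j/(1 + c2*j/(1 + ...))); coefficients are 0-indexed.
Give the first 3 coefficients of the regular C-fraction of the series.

The regular C-fraction coefficients are [9/5, 8/5, -63/20].

Taylor coefficients (expand at 0): a_0 = 9/5, a_1 = -72/25, a_2 = -558/125.
c0 = a_0 = 9/5. Peel one level at a time: if S = 1 + c*j/S' with S'(0) = 1, then c is the j-coefficient of S and S' = c*j/(S - 1).
S_1 = c0/f = 1 + (8/5)*j + (126/25)*j^2 + ...; c1 = 8/5.
S_2 = c1*j/(S_1 - 1) = 1 + (-63/20)*j + ...; c2 = -63/20.


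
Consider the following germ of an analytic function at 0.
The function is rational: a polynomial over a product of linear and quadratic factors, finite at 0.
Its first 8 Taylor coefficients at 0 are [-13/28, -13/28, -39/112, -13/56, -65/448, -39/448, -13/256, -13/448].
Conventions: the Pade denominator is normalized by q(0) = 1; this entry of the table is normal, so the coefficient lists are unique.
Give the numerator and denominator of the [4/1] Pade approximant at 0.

The Pade approximant has numerator coefficients [-13/28, -13/70, -39/560, -13/560, -13/2240]; denominator coefficients [1, -3/5].

Taylor coefficients needed (read off): a_0 = -13/28, a_1 = -13/28, a_2 = -39/112, a_3 = -13/56, a_4 = -65/448, a_5 = -39/448.
Write the denominator as Q(ρ) = 1 + q1*ρ. Requiring Q*f - P = O(ρ^6) with deg P <= 4 kills the coefficients of ρ^5..ρ^5 in Q*f:
  ρ^5: a_5 + q1*a_4 = 0, i.e. -39/448 + (-65/448)*q1 = 0.
Solving this linear system: q1 = -3/5.
The numerator is Q*f truncated at degree 4: P0 = a_0 = -13/28; P1 = a_1 + q1*a_0 = -13/70; P2 = a_2 + q1*a_1 = -39/560; P3 = a_3 + q1*a_2 = -13/560; P4 = a_4 + q1*a_3 = -13/2240.


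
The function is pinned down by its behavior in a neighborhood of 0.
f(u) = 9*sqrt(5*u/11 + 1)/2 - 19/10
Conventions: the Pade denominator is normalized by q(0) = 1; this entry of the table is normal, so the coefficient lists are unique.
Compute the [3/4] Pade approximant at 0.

Taylor coefficients needed (expand at 0): a_0 = 13/5, a_1 = 45/44, a_2 = -225/1936, a_3 = 1125/42592, a_4 = -28125/3748096, a_5 = 196875/82458112, a_6 = -2953125/3628156928, a_7 = 2109375/7256313856.
Write the denominator as Q(u) = 1 + q1*u + q2*u^2 + q3*u^3 + q4*u^4. Requiring Q*f - P = O(u^8) with deg P <= 3 kills the coefficients of u^4..u^7 in Q*f:
  u^4: a_4 + q1*a_3 + q2*a_2 + q3*a_1 + q4*a_0 = 0, i.e. -28125/3748096 + (1125/42592)*q1 + (-225/1936)*q2 + (45/44)*q3 + (13/5)*q4 = 0.
  u^5: a_5 + q1*a_4 + q2*a_3 + q3*a_2 + q4*a_1 = 0, i.e. 196875/82458112 + (-28125/3748096)*q1 + (1125/42592)*q2 + (-225/1936)*q3 + (45/44)*q4 = 0.
  u^6: a_6 + q1*a_5 + q2*a_4 + q3*a_3 + q4*a_2 = 0, i.e. -2953125/3628156928 + (196875/82458112)*q1 + (-28125/3748096)*q2 + (1125/42592)*q3 + (-225/1936)*q4 = 0.
  u^7: a_7 + q1*a_6 + q2*a_5 + q3*a_4 + q4*a_3 = 0, i.e. 2109375/7256313856 + (-2953125/3628156928)*q1 + (196875/82458112)*q2 + (-28125/3748096)*q3 + (1125/42592)*q4 = 0.
Solving this linear system: q1 = 4215/6512, q2 = 31375/286528, q3 = 20125/6303616, q4 = -28125/554718208.
The numerator is Q*f truncated at degree 3: P0 = a_0 = 13/5; P1 = a_1 + q1*a_0 = 17619/6512; P2 = a_2 + q1*a_1 + q2*a_0 = 118975/143264; P3 = a_3 + q1*a_2 + q2*a_1 + q3*a_0 = 450575/6303616.

The Pade approximant has numerator coefficients [13/5, 17619/6512, 118975/143264, 450575/6303616]; denominator coefficients [1, 4215/6512, 31375/286528, 20125/6303616, -28125/554718208].


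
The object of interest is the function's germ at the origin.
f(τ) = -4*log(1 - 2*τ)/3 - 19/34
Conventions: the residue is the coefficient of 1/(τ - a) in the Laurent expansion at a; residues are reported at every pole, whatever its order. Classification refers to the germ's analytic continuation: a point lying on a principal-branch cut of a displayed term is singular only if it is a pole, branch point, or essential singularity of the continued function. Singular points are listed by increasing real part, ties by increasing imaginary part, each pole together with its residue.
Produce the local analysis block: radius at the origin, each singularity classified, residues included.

Radius of convergence at 0: 1/2.
At 1/2: a logarithmic branch point.

Branch term (-4/3)*log(1 - τ/(1/2)): its argument vanishes at τ = 1/2, a logarithmic branch point, modulus 1/2.
The radius of convergence is the smallest modulus among the singular points: 1/2.


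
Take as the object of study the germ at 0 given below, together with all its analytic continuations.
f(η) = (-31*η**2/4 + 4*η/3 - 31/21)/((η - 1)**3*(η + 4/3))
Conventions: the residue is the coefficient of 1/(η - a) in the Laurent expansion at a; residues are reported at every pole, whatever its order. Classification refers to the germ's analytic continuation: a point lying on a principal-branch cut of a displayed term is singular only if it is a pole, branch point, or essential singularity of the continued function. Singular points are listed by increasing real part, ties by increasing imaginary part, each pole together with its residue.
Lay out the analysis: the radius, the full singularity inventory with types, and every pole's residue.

Radius of convergence at 0: 1.
At -4/3: a pole of order 1; residue 3219/2401.
At 1: a pole of order 3; residue -3219/2401.

Denominator factor (η + 4/3): pole of order 1 at -4/3, modulus 4/3.
Denominator factor (η - 1)^3: pole of order 3 at 1, modulus 1.
The radius of convergence is the smallest modulus among the singular points: 1.
At the order-1 pole -4/3 set g(η) = (η - (-4/3))*f(η) = (-31*η**2/4 + 4*η/3 - 31/21)/(η - 1)**3.
Simple pole: residue = g(a) at a = -4/3, which is 3219/2401.
At the order-3 pole 1 set g(η) = (η - (1))^3*f(η) = (-31*η**2/4 + 4*η/3 - 31/21)/(η + 4/3).
Order-3 pole: residue = g''(a)/2; g''(1) = -6438/2401, so the residue is -3219/2401.
List the singular points by increasing real part (a conjugate pair: the negative imaginary part first).


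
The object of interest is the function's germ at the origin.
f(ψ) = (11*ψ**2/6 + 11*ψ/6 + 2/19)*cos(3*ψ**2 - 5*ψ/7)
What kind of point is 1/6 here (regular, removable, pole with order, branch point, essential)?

There is no denominator, hence no pole anywhere.
The factor cos(3*ψ**2 - 5*ψ/7) is entire.
So the germ continues analytically to 1/6.

The point is a regular point.


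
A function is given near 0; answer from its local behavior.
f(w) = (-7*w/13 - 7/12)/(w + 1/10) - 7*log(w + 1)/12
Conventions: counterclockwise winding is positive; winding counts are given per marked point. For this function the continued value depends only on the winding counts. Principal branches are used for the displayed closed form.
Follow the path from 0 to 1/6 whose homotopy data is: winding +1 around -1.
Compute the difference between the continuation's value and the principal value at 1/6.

The rational part is single-valued and drops out of the difference; each branch term changes only by its own monodromy.
(-7/12)*log(1 - w/(-1)): each positive loop around -1 adds 2*pi*i to the log, so winding +1 contributes (-7/12)*(1)*2*pi*i = -(7/6)*pi*i.
Summing the contributions at w = 1/6 gives -(7/6)*pi*i.

Continued minus principal equals -(7/6)*pi*i.


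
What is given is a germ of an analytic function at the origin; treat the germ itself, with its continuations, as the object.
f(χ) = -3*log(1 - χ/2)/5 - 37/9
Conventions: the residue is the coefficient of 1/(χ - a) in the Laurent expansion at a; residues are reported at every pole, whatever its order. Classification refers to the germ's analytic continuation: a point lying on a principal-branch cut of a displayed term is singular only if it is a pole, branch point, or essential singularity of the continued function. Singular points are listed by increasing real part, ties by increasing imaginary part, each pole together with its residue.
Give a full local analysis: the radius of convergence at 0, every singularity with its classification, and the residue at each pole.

Radius of convergence at 0: 2.
At 2: a logarithmic branch point.

Branch term (-3/5)*log(1 - χ/(2)): its argument vanishes at χ = 2, a logarithmic branch point, modulus 2.
The radius of convergence is the smallest modulus among the singular points: 2.


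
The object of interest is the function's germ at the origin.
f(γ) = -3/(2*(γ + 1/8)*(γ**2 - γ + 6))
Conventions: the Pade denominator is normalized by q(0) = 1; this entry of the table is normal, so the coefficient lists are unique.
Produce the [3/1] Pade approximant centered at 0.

The Pade approximant has numerator coefficients [-2, -36026/108059, 30066/108059, 10610/108059]; denominator coefficients [1, 5186851/648354].

Taylor coefficients needed (expand at 0): a_0 = -2, a_1 = 47/3, a_2 = -2251/18, a_3 = 108059/108, a_4 = -5186851/648.
Write the denominator as Q(γ) = 1 + q1*γ. Requiring Q*f - P = O(γ^5) with deg P <= 3 kills the coefficients of γ^4..γ^4 in Q*f:
  γ^4: a_4 + q1*a_3 = 0, i.e. -5186851/648 + (108059/108)*q1 = 0.
Solving this linear system: q1 = 5186851/648354.
The numerator is Q*f truncated at degree 3: P0 = a_0 = -2; P1 = a_1 + q1*a_0 = -36026/108059; P2 = a_2 + q1*a_1 = 30066/108059; P3 = a_3 + q1*a_2 = 10610/108059.
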